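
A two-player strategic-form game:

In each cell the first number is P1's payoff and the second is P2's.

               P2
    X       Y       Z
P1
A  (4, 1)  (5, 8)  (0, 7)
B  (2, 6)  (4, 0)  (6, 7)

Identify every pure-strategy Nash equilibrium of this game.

(A, Y), (B, Z)

(A, X): P2 can switch to Y (1 → 8). Not NE.
(A, Y): P1 gets 5, best alternative 4; P2 gets 8, best alternative 7. No profitable deviation — NE.
(A, Z): P1 can switch to B (0 → 6). Not NE.
(B, X): P1 can switch to A (2 → 4). Not NE.
(B, Y): P1 can switch to A (4 → 5). Not NE.
(B, Z): P1 gets 6, best alternative 0; P2 gets 7, best alternative 6. No profitable deviation — NE.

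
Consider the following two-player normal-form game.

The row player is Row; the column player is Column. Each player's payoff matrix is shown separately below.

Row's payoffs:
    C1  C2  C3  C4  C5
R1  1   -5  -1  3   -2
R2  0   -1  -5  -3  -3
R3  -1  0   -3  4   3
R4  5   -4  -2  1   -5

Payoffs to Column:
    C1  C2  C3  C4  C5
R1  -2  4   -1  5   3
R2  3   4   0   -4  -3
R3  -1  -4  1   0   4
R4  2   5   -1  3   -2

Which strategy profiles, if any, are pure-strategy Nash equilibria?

The unique pure-strategy Nash equilibrium is (R3, C5).

Check each profile: it is a Nash equilibrium iff no player can strictly gain by switching unilaterally.
(R1, C1): Row can switch to R4 (1 → 5). Not NE.
(R1, C2): Row can switch to R2 (-5 → -1). Not NE.
(R1, C3): Column can switch to C2 (-1 → 4). Not NE.
(R1, C4): Row can switch to R3 (3 → 4). Not NE.
(R1, C5): Row can switch to R3 (-2 → 3). Not NE.
(R2, C1): Row can switch to R1 (0 → 1). Not NE.
(R2, C2): Row can switch to R3 (-1 → 0). Not NE.
(R2, C3): Row can switch to R1 (-5 → -1). Not NE.
(R2, C4): Row can switch to R1 (-3 → 3). Not NE.
(R2, C5): Row can switch to R1 (-3 → -2). Not NE.
(R3, C1): Row can switch to R1 (-1 → 1). Not NE.
(R3, C2): Column can switch to C1 (-4 → -1). Not NE.
(R3, C5): Row gets 3, best alternative -2; Column gets 4, best alternative 1. No profitable deviation — NE.
(The remaining 7 profiles each have a profitable deviation by the same check.)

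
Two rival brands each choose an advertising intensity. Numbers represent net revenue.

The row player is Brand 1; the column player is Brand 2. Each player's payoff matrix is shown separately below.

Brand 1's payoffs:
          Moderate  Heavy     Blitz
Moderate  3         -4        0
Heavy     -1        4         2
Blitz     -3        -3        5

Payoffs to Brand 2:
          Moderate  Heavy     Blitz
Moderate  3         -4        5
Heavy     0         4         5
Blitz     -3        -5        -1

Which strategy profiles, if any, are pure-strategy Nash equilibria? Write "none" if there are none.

Pure NE: (Blitz, Blitz)

Brand 1 against Moderate: payoffs 3, -1, -3 → best response Moderate.
Brand 1 against Heavy: payoffs -4, 4, -3 → best response Heavy.
Brand 1 against Blitz: payoffs 0, 2, 5 → best response Blitz.
Brand 2 against Moderate: payoffs 3, -4, 5 → best response Blitz.
Brand 2 against Heavy: payoffs 0, 4, 5 → best response Blitz.
Brand 2 against Blitz: payoffs -3, -5, -1 → best response Blitz.
Mutual best responses: (Blitz, Blitz).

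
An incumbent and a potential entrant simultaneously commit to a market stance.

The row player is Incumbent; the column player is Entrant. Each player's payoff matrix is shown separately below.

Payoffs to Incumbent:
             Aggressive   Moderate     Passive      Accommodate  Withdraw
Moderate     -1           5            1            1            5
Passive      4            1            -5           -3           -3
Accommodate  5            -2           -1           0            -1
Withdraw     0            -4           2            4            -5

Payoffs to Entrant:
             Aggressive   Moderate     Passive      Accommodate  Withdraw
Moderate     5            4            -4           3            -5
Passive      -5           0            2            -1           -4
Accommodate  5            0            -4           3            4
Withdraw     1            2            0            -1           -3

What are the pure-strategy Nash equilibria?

(Accommodate, Aggressive)

Incumbent against Aggressive: payoffs -1, 4, 5, 0 → best response Accommodate.
Incumbent against Moderate: payoffs 5, 1, -2, -4 → best response Moderate.
Incumbent against Passive: payoffs 1, -5, -1, 2 → best response Withdraw.
Incumbent against Accommodate: payoffs 1, -3, 0, 4 → best response Withdraw.
Incumbent against Withdraw: payoffs 5, -3, -1, -5 → best response Moderate.
Entrant against Moderate: payoffs 5, 4, -4, 3, -5 → best response Aggressive.
Entrant against Passive: payoffs -5, 0, 2, -1, -4 → best response Passive.
Entrant against Accommodate: payoffs 5, 0, -4, 3, 4 → best response Aggressive.
Entrant against Withdraw: payoffs 1, 2, 0, -1, -3 → best response Moderate.
Mutual best responses: (Accommodate, Aggressive).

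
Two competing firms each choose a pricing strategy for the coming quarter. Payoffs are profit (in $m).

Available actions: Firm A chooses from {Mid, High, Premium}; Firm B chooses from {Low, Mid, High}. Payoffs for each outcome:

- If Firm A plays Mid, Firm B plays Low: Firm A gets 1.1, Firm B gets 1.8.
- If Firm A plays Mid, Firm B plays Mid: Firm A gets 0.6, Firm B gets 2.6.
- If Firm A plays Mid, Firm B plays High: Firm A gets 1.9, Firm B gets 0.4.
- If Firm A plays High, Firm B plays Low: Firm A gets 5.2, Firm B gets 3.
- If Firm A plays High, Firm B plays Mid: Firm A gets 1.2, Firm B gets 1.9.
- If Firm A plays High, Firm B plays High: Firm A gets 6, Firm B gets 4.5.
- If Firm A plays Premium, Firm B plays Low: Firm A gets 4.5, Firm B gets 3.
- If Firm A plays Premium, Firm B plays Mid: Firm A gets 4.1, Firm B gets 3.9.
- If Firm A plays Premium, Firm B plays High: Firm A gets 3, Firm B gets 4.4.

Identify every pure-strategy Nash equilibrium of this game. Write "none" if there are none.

(Mid, Low): Firm A can switch to High (1.1 → 5.2). Not NE.
(Mid, Mid): Firm A can switch to High (0.6 → 1.2). Not NE.
(Mid, High): Firm A can switch to High (1.9 → 6). Not NE.
(High, Low): Firm B can switch to High (3 → 4.5). Not NE.
(High, Mid): Firm A can switch to Premium (1.2 → 4.1). Not NE.
(High, High): Firm A gets 6, best alternative 3; Firm B gets 4.5, best alternative 3. No profitable deviation — NE.
(Premium, Low): Firm A can switch to High (4.5 → 5.2). Not NE.
(Premium, Mid): Firm B can switch to High (3.9 → 4.4). Not NE.
(Premium, High): Firm A can switch to High (3 → 6). Not NE.

Pure NE: (High, High)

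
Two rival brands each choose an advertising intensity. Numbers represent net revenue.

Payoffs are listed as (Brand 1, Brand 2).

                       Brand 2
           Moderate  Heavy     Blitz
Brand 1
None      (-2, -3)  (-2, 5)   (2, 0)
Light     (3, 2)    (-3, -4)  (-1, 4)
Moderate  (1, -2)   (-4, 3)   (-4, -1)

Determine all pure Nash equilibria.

Brand 1 against Moderate: payoffs -2, 3, 1 → best response Light.
Brand 1 against Heavy: payoffs -2, -3, -4 → best response None.
Brand 1 against Blitz: payoffs 2, -1, -4 → best response None.
Brand 2 against None: payoffs -3, 5, 0 → best response Heavy.
Brand 2 against Light: payoffs 2, -4, 4 → best response Blitz.
Brand 2 against Moderate: payoffs -2, 3, -1 → best response Heavy.
Mutual best responses: (None, Heavy).

Pure NE: (None, Heavy)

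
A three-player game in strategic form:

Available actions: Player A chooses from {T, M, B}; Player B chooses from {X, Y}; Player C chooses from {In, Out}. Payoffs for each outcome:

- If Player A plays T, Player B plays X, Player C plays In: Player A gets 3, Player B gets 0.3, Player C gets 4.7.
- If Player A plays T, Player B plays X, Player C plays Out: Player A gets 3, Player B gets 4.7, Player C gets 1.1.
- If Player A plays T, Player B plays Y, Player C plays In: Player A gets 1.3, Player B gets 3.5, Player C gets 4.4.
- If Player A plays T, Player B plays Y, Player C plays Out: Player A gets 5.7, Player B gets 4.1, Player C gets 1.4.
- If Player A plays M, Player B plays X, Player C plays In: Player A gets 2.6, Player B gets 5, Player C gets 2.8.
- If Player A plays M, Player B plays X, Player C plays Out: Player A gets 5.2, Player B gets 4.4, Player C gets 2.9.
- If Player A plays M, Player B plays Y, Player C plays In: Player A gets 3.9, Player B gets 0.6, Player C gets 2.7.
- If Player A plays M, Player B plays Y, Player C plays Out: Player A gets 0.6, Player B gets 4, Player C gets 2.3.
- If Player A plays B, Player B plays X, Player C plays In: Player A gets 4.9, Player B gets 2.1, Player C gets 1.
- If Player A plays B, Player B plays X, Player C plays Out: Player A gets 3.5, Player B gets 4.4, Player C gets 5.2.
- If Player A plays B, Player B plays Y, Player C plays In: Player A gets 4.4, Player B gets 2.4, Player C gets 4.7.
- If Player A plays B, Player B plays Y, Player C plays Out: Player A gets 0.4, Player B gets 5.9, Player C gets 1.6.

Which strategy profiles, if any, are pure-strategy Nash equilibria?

Pure-strategy Nash equilibria: (M, X, Out), (B, Y, In)

For each strategy profile, look for a profitable unilateral deviation.
(T, X, In): Player A can switch to B (3 → 4.9). Not NE.
(T, X, Out): Player A can switch to M (3 → 5.2). Not NE.
(T, Y, In): Player A can switch to M (1.3 → 3.9). Not NE.
(T, Y, Out): Player B can switch to X (4.1 → 4.7). Not NE.
(M, X, In): Player A can switch to T (2.6 → 3). Not NE.
(M, X, Out): Player A gets 5.2, best alternative 3.5; Player B gets 4.4, best alternative 4; Player C gets 2.9, best alternative 2.8. No profitable deviation — NE.
(M, Y, In): Player A can switch to B (3.9 → 4.4). Not NE.
(M, Y, Out): Player A can switch to T (0.6 → 5.7). Not NE.
(B, X, In): Player B can switch to Y (2.1 → 2.4). Not NE.
(B, Y, In): Player A gets 4.4, best alternative 3.9; Player B gets 2.4, best alternative 2.1; Player C gets 4.7, best alternative 1.6. No profitable deviation — NE.
(The remaining 2 profiles each have a profitable deviation by the same check.)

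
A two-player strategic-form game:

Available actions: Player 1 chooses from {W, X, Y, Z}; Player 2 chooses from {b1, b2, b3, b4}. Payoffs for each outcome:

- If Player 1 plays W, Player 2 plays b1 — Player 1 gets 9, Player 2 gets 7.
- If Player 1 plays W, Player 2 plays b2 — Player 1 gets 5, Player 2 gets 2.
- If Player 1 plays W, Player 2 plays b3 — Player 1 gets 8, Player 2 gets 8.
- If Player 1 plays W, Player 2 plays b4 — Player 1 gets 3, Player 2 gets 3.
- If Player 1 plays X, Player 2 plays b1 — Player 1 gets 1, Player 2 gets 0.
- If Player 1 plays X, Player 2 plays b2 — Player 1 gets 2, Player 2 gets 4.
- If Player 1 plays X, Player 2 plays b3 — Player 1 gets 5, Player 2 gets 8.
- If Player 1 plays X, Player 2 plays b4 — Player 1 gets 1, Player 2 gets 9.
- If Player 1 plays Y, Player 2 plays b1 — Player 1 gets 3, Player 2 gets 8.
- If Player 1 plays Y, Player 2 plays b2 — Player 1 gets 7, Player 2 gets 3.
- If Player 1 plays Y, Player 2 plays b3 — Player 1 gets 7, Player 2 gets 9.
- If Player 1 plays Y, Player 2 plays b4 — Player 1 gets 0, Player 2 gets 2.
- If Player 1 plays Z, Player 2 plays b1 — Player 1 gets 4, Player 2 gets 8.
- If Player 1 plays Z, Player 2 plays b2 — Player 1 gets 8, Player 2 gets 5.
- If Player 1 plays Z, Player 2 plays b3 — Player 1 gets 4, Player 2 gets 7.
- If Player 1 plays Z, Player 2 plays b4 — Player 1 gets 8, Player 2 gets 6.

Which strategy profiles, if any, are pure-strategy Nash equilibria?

Player 1 against b1: payoffs 9, 1, 3, 4 → best response W.
Player 1 against b2: payoffs 5, 2, 7, 8 → best response Z.
Player 1 against b3: payoffs 8, 5, 7, 4 → best response W.
Player 1 against b4: payoffs 3, 1, 0, 8 → best response Z.
Player 2 against W: payoffs 7, 2, 8, 3 → best response b3.
Player 2 against X: payoffs 0, 4, 8, 9 → best response b4.
Player 2 against Y: payoffs 8, 3, 9, 2 → best response b3.
Player 2 against Z: payoffs 8, 5, 7, 6 → best response b1.
Mutual best responses: (W, b3).

The unique pure-strategy Nash equilibrium is (W, b3).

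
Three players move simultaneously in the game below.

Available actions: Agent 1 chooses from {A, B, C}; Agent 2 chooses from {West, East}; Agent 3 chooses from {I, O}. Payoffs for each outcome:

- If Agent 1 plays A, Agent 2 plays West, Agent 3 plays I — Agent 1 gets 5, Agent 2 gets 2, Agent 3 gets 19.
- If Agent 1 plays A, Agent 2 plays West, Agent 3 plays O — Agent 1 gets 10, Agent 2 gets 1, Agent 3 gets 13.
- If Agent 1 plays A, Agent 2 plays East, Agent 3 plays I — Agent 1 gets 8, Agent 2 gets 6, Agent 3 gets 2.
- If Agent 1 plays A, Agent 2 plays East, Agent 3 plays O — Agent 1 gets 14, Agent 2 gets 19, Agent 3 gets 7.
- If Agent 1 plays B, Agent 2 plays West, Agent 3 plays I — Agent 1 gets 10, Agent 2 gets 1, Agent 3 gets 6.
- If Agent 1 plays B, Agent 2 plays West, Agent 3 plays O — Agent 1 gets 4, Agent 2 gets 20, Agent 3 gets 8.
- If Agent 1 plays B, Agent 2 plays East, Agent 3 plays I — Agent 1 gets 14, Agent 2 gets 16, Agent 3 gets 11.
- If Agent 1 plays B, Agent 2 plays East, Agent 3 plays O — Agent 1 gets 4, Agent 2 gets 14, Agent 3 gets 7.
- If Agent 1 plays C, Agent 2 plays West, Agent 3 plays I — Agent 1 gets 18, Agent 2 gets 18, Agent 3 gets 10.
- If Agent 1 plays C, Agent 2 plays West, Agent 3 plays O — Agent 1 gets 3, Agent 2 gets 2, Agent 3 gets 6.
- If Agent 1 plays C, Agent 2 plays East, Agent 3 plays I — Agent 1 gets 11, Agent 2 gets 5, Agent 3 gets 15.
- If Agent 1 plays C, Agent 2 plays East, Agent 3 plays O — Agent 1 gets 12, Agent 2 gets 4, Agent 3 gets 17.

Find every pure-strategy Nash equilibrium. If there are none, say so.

Mark each player's best response to every combination of opponents' strategies; a profile where every player is best-responding is a pure Nash equilibrium.
Agent 1 against (West, I): payoffs 5, 10, 18 → best response C.
Agent 1 against (West, O): payoffs 10, 4, 3 → best response A.
Agent 1 against (East, I): payoffs 8, 14, 11 → best response B.
Agent 1 against (East, O): payoffs 14, 4, 12 → best response A.
Agent 2 against (A, I): payoffs 2, 6 → best response East.
Agent 2 against (A, O): payoffs 1, 19 → best response East.
Agent 2 against (B, I): payoffs 1, 16 → best response East.
Agent 2 against (B, O): payoffs 20, 14 → best response West.
Agent 2 against (C, I): payoffs 18, 5 → best response West.
Agent 2 against (C, O): payoffs 2, 4 → best response East.
Agent 3 against (A, West): payoffs 19, 13 → best response I.
Agent 3 against (A, East): payoffs 2, 7 → best response O.
Agent 3 against (B, West): payoffs 6, 8 → best response O.
Agent 3 against (B, East): payoffs 11, 7 → best response I.
Agent 3 against (C, West): payoffs 10, 6 → best response I.
Agent 3 against (C, East): payoffs 15, 17 → best response O.
Mutual best responses: (A, East, O); (B, East, I); (C, West, I).

The pure Nash equilibria are (A, East, O); (B, East, I); (C, West, I).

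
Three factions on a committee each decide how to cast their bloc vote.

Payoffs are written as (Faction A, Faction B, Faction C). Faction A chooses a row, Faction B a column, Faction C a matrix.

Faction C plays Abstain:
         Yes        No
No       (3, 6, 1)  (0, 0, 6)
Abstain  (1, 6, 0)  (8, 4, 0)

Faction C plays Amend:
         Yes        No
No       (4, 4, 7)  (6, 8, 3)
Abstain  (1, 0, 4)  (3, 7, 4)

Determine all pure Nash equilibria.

none

(No, Yes, Abstain): Faction C can switch to Amend (1 → 7). Not NE.
(No, Yes, Amend): Faction B can switch to No (4 → 8). Not NE.
(No, No, Abstain): Faction A can switch to Abstain (0 → 8). Not NE.
(No, No, Amend): Faction C can switch to Abstain (3 → 6). Not NE.
(Abstain, Yes, Abstain): Faction A can switch to No (1 → 3). Not NE.
(Abstain, Yes, Amend): Faction A can switch to No (1 → 4). Not NE.
(The remaining 2 profiles each have a profitable deviation by the same check.)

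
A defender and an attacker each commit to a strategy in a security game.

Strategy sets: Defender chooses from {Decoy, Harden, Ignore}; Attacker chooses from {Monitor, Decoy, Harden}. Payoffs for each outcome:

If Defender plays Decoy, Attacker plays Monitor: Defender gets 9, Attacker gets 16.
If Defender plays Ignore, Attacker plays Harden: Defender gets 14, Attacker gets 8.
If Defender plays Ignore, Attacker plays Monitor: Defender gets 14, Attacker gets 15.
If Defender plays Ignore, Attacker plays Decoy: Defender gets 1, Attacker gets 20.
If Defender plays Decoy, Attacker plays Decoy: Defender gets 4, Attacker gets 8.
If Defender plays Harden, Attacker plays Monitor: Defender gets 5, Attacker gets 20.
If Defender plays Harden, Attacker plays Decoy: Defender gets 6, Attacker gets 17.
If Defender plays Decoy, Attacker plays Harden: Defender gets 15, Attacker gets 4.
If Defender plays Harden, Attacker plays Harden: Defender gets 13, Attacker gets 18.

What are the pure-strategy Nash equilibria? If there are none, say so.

No pure-strategy Nash equilibrium.

Defender against Monitor: payoffs 9, 5, 14 → best response Ignore.
Defender against Decoy: payoffs 4, 6, 1 → best response Harden.
Defender against Harden: payoffs 15, 13, 14 → best response Decoy.
Attacker against Decoy: payoffs 16, 8, 4 → best response Monitor.
Attacker against Harden: payoffs 20, 17, 18 → best response Monitor.
Attacker against Ignore: payoffs 15, 20, 8 → best response Decoy.
No profile is a mutual best response for all players.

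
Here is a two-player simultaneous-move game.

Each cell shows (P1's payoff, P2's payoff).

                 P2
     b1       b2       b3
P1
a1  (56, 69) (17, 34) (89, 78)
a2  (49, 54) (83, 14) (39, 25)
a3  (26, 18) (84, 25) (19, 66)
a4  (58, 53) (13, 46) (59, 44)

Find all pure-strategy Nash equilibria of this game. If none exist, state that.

For each player, find the best response to each opponent profile; mutual best responses are the pure NE.
P1 against b1: payoffs 56, 49, 26, 58 → best response a4.
P1 against b2: payoffs 17, 83, 84, 13 → best response a3.
P1 against b3: payoffs 89, 39, 19, 59 → best response a1.
P2 against a1: payoffs 69, 34, 78 → best response b3.
P2 against a2: payoffs 54, 14, 25 → best response b1.
P2 against a3: payoffs 18, 25, 66 → best response b3.
P2 against a4: payoffs 53, 46, 44 → best response b1.
Mutual best responses: (a1, b3); (a4, b1).

(a1, b3); (a4, b1)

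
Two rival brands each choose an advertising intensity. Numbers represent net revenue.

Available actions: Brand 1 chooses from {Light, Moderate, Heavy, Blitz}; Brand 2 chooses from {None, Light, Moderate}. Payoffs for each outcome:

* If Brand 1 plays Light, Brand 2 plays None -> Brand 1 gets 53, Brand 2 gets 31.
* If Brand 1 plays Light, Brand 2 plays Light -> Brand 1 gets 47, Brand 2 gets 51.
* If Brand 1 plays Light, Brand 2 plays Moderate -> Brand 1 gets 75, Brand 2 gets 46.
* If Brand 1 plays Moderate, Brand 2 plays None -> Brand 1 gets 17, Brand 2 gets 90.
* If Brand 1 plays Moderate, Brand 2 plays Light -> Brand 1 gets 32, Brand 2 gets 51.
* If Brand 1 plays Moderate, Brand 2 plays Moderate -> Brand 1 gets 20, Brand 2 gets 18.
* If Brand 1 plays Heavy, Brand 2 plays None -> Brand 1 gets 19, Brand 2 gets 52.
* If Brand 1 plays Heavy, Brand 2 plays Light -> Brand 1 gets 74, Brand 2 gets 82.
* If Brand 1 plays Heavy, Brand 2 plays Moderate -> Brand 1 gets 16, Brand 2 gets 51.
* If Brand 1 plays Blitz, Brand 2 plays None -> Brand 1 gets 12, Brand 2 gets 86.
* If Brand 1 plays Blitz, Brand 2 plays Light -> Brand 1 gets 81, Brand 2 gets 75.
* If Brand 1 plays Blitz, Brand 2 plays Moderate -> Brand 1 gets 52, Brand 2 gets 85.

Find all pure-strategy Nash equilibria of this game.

(Light, None): Brand 2 can switch to Light (31 → 51). Not NE.
(Light, Light): Brand 1 can switch to Heavy (47 → 74). Not NE.
(Light, Moderate): Brand 2 can switch to Light (46 → 51). Not NE.
(Moderate, None): Brand 1 can switch to Light (17 → 53). Not NE.
(Moderate, Light): Brand 1 can switch to Light (32 → 47). Not NE.
(Moderate, Moderate): Brand 1 can switch to Light (20 → 75). Not NE.
(Heavy, None): Brand 1 can switch to Light (19 → 53). Not NE.
(Heavy, Light): Brand 1 can switch to Blitz (74 → 81). Not NE.
(Heavy, Moderate): Brand 1 can switch to Light (16 → 75). Not NE.
(Blitz, None): Brand 1 can switch to Light (12 → 53). Not NE.
(Blitz, Light): Brand 2 can switch to None (75 → 86). Not NE.
(Blitz, Moderate): Brand 1 can switch to Light (52 → 75). Not NE.

No pure-strategy Nash equilibrium.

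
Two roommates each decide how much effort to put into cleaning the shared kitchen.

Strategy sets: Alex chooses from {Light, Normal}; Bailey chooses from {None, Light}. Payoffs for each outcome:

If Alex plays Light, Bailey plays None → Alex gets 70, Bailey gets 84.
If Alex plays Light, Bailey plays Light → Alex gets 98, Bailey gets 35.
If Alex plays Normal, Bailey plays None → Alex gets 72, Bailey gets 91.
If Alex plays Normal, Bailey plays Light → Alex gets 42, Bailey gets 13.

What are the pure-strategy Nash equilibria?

The unique pure-strategy Nash equilibrium is (Normal, None).

(Light, None): Alex can switch to Normal (70 → 72). Not NE.
(Light, Light): Bailey can switch to None (35 → 84). Not NE.
(Normal, None): Alex gets 72, best alternative 70; Bailey gets 91, best alternative 13. No profitable deviation — NE.
(Normal, Light): Alex can switch to Light (42 → 98). Not NE.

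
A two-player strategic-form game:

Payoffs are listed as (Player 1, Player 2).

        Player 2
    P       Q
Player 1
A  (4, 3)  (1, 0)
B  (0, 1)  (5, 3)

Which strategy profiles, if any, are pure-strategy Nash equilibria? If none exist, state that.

For each player, find the best response to each opponent profile; mutual best responses are the pure NE.
Player 1 against P: payoffs 4, 0 → best response A.
Player 1 against Q: payoffs 1, 5 → best response B.
Player 2 against A: payoffs 3, 0 → best response P.
Player 2 against B: payoffs 1, 3 → best response Q.
Mutual best responses: (A, P); (B, Q).

(A, P) and (B, Q)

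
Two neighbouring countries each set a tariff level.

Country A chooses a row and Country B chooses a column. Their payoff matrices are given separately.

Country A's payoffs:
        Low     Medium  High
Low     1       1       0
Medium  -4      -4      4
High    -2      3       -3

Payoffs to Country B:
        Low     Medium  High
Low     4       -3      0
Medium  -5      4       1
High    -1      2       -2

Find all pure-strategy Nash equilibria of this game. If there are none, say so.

Mark each player's best response to every combination of opponents' strategies; a profile where every player is best-responding is a pure Nash equilibrium.
Country A against Low: payoffs 1, -4, -2 → best response Low.
Country A against Medium: payoffs 1, -4, 3 → best response High.
Country A against High: payoffs 0, 4, -3 → best response Medium.
Country B against Low: payoffs 4, -3, 0 → best response Low.
Country B against Medium: payoffs -5, 4, 1 → best response Medium.
Country B against High: payoffs -1, 2, -2 → best response Medium.
Mutual best responses: (Low, Low); (High, Medium).

Pure-strategy Nash equilibria: (Low, Low); (High, Medium)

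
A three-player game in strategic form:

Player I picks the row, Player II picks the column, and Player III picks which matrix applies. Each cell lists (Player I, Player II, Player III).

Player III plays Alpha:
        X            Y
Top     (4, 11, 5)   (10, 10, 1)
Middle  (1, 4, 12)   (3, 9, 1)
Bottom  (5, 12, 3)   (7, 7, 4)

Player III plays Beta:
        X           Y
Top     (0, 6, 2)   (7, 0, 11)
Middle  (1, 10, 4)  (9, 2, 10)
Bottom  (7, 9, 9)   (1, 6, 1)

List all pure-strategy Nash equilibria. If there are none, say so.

Pure NE: (Bottom, X, Beta)

Mark each player's best response to every combination of opponents' strategies; a profile where every player is best-responding is a pure Nash equilibrium.
Player I against (X, Alpha): payoffs 4, 1, 5 → best response Bottom.
Player I against (X, Beta): payoffs 0, 1, 7 → best response Bottom.
Player I against (Y, Alpha): payoffs 10, 3, 7 → best response Top.
Player I against (Y, Beta): payoffs 7, 9, 1 → best response Middle.
Player II against (Top, Alpha): payoffs 11, 10 → best response X.
Player II against (Top, Beta): payoffs 6, 0 → best response X.
Player II against (Middle, Alpha): payoffs 4, 9 → best response Y.
Player II against (Middle, Beta): payoffs 10, 2 → best response X.
Player II against (Bottom, Alpha): payoffs 12, 7 → best response X.
Player II against (Bottom, Beta): payoffs 9, 6 → best response X.
Player III against (Top, X): payoffs 5, 2 → best response Alpha.
Player III against (Top, Y): payoffs 1, 11 → best response Beta.
Player III against (Middle, X): payoffs 12, 4 → best response Alpha.
Player III against (Middle, Y): payoffs 1, 10 → best response Beta.
Player III against (Bottom, X): payoffs 3, 9 → best response Beta.
Player III against (Bottom, Y): payoffs 4, 1 → best response Alpha.
Mutual best responses: (Bottom, X, Beta).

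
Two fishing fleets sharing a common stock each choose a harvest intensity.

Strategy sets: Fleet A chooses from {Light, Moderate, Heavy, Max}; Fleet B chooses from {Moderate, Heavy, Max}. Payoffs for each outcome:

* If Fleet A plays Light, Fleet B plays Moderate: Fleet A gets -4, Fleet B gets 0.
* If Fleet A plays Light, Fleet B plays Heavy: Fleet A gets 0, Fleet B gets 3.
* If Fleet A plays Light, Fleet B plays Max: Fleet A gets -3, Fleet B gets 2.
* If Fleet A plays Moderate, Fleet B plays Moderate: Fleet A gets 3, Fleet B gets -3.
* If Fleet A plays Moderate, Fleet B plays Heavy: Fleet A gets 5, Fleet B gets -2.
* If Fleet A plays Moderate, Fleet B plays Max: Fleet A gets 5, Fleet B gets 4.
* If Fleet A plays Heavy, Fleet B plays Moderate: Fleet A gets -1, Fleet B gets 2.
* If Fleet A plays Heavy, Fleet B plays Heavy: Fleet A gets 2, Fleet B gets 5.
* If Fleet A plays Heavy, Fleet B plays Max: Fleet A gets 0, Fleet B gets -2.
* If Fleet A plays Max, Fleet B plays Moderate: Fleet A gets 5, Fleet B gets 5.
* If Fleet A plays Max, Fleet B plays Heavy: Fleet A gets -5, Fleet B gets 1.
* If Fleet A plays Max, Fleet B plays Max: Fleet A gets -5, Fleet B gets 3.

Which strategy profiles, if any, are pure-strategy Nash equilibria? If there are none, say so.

The pure Nash equilibria are (Moderate, Max), (Max, Moderate).

Check each profile: it is a Nash equilibrium iff no player can strictly gain by switching unilaterally.
(Light, Moderate): Fleet A can switch to Moderate (-4 → 3). Not NE.
(Light, Heavy): Fleet A can switch to Moderate (0 → 5). Not NE.
(Light, Max): Fleet A can switch to Moderate (-3 → 5). Not NE.
(Moderate, Moderate): Fleet A can switch to Max (3 → 5). Not NE.
(Moderate, Heavy): Fleet B can switch to Max (-2 → 4). Not NE.
(Moderate, Max): Fleet A gets 5, best alternative 0; Fleet B gets 4, best alternative -2. No profitable deviation — NE.
(Heavy, Moderate): Fleet A can switch to Moderate (-1 → 3). Not NE.
(Heavy, Heavy): Fleet A can switch to Moderate (2 → 5). Not NE.
(Heavy, Max): Fleet A can switch to Moderate (0 → 5). Not NE.
(Max, Moderate): Fleet A gets 5, best alternative 3; Fleet B gets 5, best alternative 3. No profitable deviation — NE.
(Max, Heavy): Fleet A can switch to Light (-5 → 0). Not NE.
(Max, Max): Fleet A can switch to Light (-5 → -3). Not NE.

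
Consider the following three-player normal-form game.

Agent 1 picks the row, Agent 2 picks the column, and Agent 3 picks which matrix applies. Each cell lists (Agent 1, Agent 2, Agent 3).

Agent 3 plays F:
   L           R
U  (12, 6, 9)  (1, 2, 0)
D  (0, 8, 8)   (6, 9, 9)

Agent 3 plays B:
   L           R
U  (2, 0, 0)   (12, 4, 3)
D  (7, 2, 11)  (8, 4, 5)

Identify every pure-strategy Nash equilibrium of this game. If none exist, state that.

Pure-strategy Nash equilibria: (U, L, F), (U, R, B), (D, R, F)

Mark each player's best response to every combination of opponents' strategies; a profile where every player is best-responding is a pure Nash equilibrium.
Agent 1 against (L, F): payoffs 12, 0 → best response U.
Agent 1 against (L, B): payoffs 2, 7 → best response D.
Agent 1 against (R, F): payoffs 1, 6 → best response D.
Agent 1 against (R, B): payoffs 12, 8 → best response U.
Agent 2 against (U, F): payoffs 6, 2 → best response L.
Agent 2 against (U, B): payoffs 0, 4 → best response R.
Agent 2 against (D, F): payoffs 8, 9 → best response R.
Agent 2 against (D, B): payoffs 2, 4 → best response R.
Agent 3 against (U, L): payoffs 9, 0 → best response F.
Agent 3 against (U, R): payoffs 0, 3 → best response B.
Agent 3 against (D, L): payoffs 8, 11 → best response B.
Agent 3 against (D, R): payoffs 9, 5 → best response F.
Mutual best responses: (U, L, F); (U, R, B); (D, R, F).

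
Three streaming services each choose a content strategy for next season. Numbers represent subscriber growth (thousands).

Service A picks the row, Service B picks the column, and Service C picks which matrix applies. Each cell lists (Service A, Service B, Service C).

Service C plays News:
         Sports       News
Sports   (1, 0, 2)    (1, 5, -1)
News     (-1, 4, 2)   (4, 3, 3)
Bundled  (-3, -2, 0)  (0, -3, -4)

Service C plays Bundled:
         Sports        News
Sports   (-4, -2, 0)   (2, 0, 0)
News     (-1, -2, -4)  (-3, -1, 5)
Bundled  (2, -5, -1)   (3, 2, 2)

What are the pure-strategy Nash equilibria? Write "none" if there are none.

(Sports, Sports, News): Service B can switch to News (0 → 5). Not NE.
(Sports, Sports, Bundled): Service A can switch to News (-4 → -1). Not NE.
(Sports, News, News): Service A can switch to News (1 → 4). Not NE.
(Sports, News, Bundled): Service A can switch to Bundled (2 → 3). Not NE.
(News, Sports, News): Service A can switch to Sports (-1 → 1). Not NE.
(News, Sports, Bundled): Service A can switch to Bundled (-1 → 2). Not NE.
(News, News, News): Service B can switch to Sports (3 → 4). Not NE.
(News, News, Bundled): Service A can switch to Sports (-3 → 2). Not NE.
(Bundled, Sports, News): Service A can switch to Sports (-3 → 1). Not NE.
(Bundled, Sports, Bundled): Service B can switch to News (-5 → 2). Not NE.
(Bundled, News, Bundled): Service A gets 3, best alternative 2; Service B gets 2, best alternative -5; Service C gets 2, best alternative -4. No profitable deviation — NE.
(The remaining 1 profile has a profitable deviation by the same check.)

Pure NE: (Bundled, News, Bundled)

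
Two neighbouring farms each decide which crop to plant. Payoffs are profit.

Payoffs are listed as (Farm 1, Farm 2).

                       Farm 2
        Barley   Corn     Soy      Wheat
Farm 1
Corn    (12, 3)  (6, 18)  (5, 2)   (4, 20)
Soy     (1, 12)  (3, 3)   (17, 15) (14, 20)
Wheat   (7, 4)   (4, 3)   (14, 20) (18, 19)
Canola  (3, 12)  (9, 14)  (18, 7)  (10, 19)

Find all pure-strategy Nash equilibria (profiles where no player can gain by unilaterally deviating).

Check each profile: it is a Nash equilibrium iff no player can strictly gain by switching unilaterally.
(Corn, Barley): Farm 2 can switch to Corn (3 → 18). Not NE.
(Corn, Corn): Farm 1 can switch to Canola (6 → 9). Not NE.
(Corn, Soy): Farm 1 can switch to Soy (5 → 17). Not NE.
(Corn, Wheat): Farm 1 can switch to Soy (4 → 14). Not NE.
(Soy, Barley): Farm 1 can switch to Corn (1 → 12). Not NE.
(Soy, Corn): Farm 1 can switch to Corn (3 → 6). Not NE.
(The remaining 10 profiles each have a profitable deviation by the same check.)

This game has no pure Nash equilibrium.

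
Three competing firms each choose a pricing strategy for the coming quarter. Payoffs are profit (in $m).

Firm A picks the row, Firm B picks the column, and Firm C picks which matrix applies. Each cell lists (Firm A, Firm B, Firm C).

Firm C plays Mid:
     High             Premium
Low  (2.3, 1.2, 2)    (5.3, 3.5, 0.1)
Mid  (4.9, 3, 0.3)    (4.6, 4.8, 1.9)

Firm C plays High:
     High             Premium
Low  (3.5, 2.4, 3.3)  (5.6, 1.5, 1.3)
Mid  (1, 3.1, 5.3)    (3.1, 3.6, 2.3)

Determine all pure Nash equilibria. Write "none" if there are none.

Pure NE: (Low, High, High)

(Low, High, Mid): Firm A can switch to Mid (2.3 → 4.9). Not NE.
(Low, High, High): Firm A gets 3.5, best alternative 1; Firm B gets 2.4, best alternative 1.5; Firm C gets 3.3, best alternative 2. No profitable deviation — NE.
(Low, Premium, Mid): Firm C can switch to High (0.1 → 1.3). Not NE.
(Low, Premium, High): Firm B can switch to High (1.5 → 2.4). Not NE.
(Mid, High, Mid): Firm B can switch to Premium (3 → 4.8). Not NE.
(Mid, High, High): Firm A can switch to Low (1 → 3.5). Not NE.
(Mid, Premium, Mid): Firm A can switch to Low (4.6 → 5.3). Not NE.
(Mid, Premium, High): Firm A can switch to Low (3.1 → 5.6). Not NE.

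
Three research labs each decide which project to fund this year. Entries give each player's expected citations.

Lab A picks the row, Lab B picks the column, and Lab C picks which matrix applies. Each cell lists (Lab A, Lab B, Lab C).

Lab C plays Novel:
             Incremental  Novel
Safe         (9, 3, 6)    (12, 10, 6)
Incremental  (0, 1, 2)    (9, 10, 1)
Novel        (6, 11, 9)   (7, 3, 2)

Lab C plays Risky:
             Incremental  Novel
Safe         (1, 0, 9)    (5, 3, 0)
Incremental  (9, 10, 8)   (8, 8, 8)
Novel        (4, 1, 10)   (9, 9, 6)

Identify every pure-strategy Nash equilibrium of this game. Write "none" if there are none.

The pure Nash equilibria are (Safe, Novel, Novel), (Incremental, Incremental, Risky), (Novel, Novel, Risky).

For each player, find the best response to each opponent profile; mutual best responses are the pure NE.
Lab A against (Incremental, Novel): payoffs 9, 0, 6 → best response Safe.
Lab A against (Incremental, Risky): payoffs 1, 9, 4 → best response Incremental.
Lab A against (Novel, Novel): payoffs 12, 9, 7 → best response Safe.
Lab A against (Novel, Risky): payoffs 5, 8, 9 → best response Novel.
Lab B against (Safe, Novel): payoffs 3, 10 → best response Novel.
Lab B against (Safe, Risky): payoffs 0, 3 → best response Novel.
Lab B against (Incremental, Novel): payoffs 1, 10 → best response Novel.
Lab B against (Incremental, Risky): payoffs 10, 8 → best response Incremental.
Lab B against (Novel, Novel): payoffs 11, 3 → best response Incremental.
Lab B against (Novel, Risky): payoffs 1, 9 → best response Novel.
Lab C against (Safe, Incremental): payoffs 6, 9 → best response Risky.
Lab C against (Safe, Novel): payoffs 6, 0 → best response Novel.
Lab C against (Incremental, Incremental): payoffs 2, 8 → best response Risky.
Lab C against (Incremental, Novel): payoffs 1, 8 → best response Risky.
Lab C against (Novel, Incremental): payoffs 9, 10 → best response Risky.
Lab C against (Novel, Novel): payoffs 2, 6 → best response Risky.
Mutual best responses: (Safe, Novel, Novel); (Incremental, Incremental, Risky); (Novel, Novel, Risky).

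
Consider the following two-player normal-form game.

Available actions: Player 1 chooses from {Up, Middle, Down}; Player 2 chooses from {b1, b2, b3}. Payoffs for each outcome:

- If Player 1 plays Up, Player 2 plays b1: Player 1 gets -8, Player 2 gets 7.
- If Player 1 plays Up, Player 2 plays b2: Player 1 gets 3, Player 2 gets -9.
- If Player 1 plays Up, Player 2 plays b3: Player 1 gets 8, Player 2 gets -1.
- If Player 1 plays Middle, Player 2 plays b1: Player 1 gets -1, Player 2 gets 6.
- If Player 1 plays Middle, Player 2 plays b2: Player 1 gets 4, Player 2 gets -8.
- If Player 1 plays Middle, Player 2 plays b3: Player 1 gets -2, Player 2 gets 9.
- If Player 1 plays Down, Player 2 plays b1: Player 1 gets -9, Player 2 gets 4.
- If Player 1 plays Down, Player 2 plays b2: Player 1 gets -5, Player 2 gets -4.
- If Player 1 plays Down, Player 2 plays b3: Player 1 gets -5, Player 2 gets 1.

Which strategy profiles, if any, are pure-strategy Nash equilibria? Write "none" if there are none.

There is no pure-strategy Nash equilibrium.

Player 1 against b1: payoffs -8, -1, -9 → best response Middle.
Player 1 against b2: payoffs 3, 4, -5 → best response Middle.
Player 1 against b3: payoffs 8, -2, -5 → best response Up.
Player 2 against Up: payoffs 7, -9, -1 → best response b1.
Player 2 against Middle: payoffs 6, -8, 9 → best response b3.
Player 2 against Down: payoffs 4, -4, 1 → best response b1.
No profile is a mutual best response for all players.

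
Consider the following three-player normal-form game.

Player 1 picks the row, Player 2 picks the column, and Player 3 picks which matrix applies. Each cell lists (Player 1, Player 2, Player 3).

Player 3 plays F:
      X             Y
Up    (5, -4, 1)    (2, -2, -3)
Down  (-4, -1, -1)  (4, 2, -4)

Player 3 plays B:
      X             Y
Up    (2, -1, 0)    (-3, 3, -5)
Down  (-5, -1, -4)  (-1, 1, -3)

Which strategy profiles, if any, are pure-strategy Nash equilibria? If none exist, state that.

Player 1 against (X, F): payoffs 5, -4 → best response Up.
Player 1 against (X, B): payoffs 2, -5 → best response Up.
Player 1 against (Y, F): payoffs 2, 4 → best response Down.
Player 1 against (Y, B): payoffs -3, -1 → best response Down.
Player 2 against (Up, F): payoffs -4, -2 → best response Y.
Player 2 against (Up, B): payoffs -1, 3 → best response Y.
Player 2 against (Down, F): payoffs -1, 2 → best response Y.
Player 2 against (Down, B): payoffs -1, 1 → best response Y.
Player 3 against (Up, X): payoffs 1, 0 → best response F.
Player 3 against (Up, Y): payoffs -3, -5 → best response F.
Player 3 against (Down, X): payoffs -1, -4 → best response F.
Player 3 against (Down, Y): payoffs -4, -3 → best response B.
Mutual best responses: (Down, Y, B).

Pure NE: (Down, Y, B)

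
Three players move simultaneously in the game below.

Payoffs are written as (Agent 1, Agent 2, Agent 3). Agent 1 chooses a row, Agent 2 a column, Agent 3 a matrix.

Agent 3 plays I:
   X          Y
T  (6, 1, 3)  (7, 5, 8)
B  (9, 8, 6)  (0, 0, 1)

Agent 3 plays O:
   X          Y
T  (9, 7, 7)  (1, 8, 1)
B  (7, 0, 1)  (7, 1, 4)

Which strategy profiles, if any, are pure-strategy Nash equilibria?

Agent 1 against (X, I): payoffs 6, 9 → best response B.
Agent 1 against (X, O): payoffs 9, 7 → best response T.
Agent 1 against (Y, I): payoffs 7, 0 → best response T.
Agent 1 against (Y, O): payoffs 1, 7 → best response B.
Agent 2 against (T, I): payoffs 1, 5 → best response Y.
Agent 2 against (T, O): payoffs 7, 8 → best response Y.
Agent 2 against (B, I): payoffs 8, 0 → best response X.
Agent 2 against (B, O): payoffs 0, 1 → best response Y.
Agent 3 against (T, X): payoffs 3, 7 → best response O.
Agent 3 against (T, Y): payoffs 8, 1 → best response I.
Agent 3 against (B, X): payoffs 6, 1 → best response I.
Agent 3 against (B, Y): payoffs 1, 4 → best response O.
Mutual best responses: (T, Y, I); (B, X, I); (B, Y, O).

(T, Y, I); (B, X, I); (B, Y, O)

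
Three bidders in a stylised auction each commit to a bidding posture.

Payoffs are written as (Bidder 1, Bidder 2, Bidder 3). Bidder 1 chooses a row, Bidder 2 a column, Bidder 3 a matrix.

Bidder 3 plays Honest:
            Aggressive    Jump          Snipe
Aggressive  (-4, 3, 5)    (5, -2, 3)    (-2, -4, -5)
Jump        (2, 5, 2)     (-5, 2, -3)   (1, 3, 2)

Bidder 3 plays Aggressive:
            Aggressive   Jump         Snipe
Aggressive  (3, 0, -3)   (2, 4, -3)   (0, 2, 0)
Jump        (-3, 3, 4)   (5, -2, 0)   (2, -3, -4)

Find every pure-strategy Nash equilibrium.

For each player, find the best response to each opponent profile; mutual best responses are the pure NE.
Bidder 1 against (Aggressive, Honest): payoffs -4, 2 → best response Jump.
Bidder 1 against (Aggressive, Aggressive): payoffs 3, -3 → best response Aggressive.
Bidder 1 against (Jump, Honest): payoffs 5, -5 → best response Aggressive.
Bidder 1 against (Jump, Aggressive): payoffs 2, 5 → best response Jump.
Bidder 1 against (Snipe, Honest): payoffs -2, 1 → best response Jump.
Bidder 1 against (Snipe, Aggressive): payoffs 0, 2 → best response Jump.
Bidder 2 against (Aggressive, Honest): payoffs 3, -2, -4 → best response Aggressive.
Bidder 2 against (Aggressive, Aggressive): payoffs 0, 4, 2 → best response Jump.
Bidder 2 against (Jump, Honest): payoffs 5, 2, 3 → best response Aggressive.
Bidder 2 against (Jump, Aggressive): payoffs 3, -2, -3 → best response Aggressive.
Bidder 3 against (Aggressive, Aggressive): payoffs 5, -3 → best response Honest.
Bidder 3 against (Aggressive, Jump): payoffs 3, -3 → best response Honest.
Bidder 3 against (Aggressive, Snipe): payoffs -5, 0 → best response Aggressive.
Bidder 3 against (Jump, Aggressive): payoffs 2, 4 → best response Aggressive.
Bidder 3 against (Jump, Jump): payoffs -3, 0 → best response Aggressive.
Bidder 3 against (Jump, Snipe): payoffs 2, -4 → best response Honest.
No profile is a mutual best response for all players.

none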